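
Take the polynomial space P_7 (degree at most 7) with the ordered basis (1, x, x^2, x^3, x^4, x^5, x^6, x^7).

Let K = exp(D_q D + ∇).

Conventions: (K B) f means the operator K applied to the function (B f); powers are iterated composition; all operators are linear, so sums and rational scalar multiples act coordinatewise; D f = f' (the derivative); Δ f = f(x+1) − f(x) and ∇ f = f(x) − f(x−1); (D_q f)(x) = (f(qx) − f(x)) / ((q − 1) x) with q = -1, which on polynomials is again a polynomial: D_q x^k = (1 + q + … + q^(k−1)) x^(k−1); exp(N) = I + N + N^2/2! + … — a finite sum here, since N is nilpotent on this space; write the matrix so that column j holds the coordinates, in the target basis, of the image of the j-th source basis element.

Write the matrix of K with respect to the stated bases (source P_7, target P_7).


image of 1: 1
image of x: x + 1
image of x^2: x^2 + 2x + 2
image of x^3: x^3 + 3x^2 + 2
image of x^4: x^4 + 4x^3 + 4x^2 + 7/3
image of x^5: x^5 + 5x^4 + (35/3)x + 2
image of x^6: x^6 + 6x^5 + 6x^4 - 8x^3 + 11x^2 + 4x + 11/5
image of x^7: x^7 + 7x^6 - 14x^4 + 63x^3 + 14x^2 - (959/15)x + 13/3
each image's coordinates form column j of the matrix

the matrix is [[1, 1, 2, 2, 7/3, 2, 11/5, 13/3]; [0, 1, 2, 0, 0, 35/3, 4, -959/15]; [0, 0, 1, 3, 4, 0, 11, 14]; [0, 0, 0, 1, 4, 0, -8, 63]; [0, 0, 0, 0, 1, 5, 6, -14]; [0, 0, 0, 0, 0, 1, 6, 0]; [0, 0, 0, 0, 0, 0, 1, 7]; [0, 0, 0, 0, 0, 0, 0, 1]] (rows listed top to bottom)


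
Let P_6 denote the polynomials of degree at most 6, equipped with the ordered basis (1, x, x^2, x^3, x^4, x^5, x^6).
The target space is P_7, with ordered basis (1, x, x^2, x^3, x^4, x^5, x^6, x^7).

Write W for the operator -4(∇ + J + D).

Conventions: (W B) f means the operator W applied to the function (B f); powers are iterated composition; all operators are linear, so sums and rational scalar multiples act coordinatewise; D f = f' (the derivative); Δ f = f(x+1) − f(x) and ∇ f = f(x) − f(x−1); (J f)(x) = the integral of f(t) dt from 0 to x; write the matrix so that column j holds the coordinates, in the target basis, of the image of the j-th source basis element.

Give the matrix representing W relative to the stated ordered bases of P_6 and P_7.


image of 1: -4x
image of x: -2x^2 - 8
image of x^2: -(4/3)x^3 - 16x + 4
image of x^3: -x^4 - 24x^2 + 12x - 4
image of x^4: -(4/5)x^5 - 32x^3 + 24x^2 - 16x + 4
image of x^5: -(2/3)x^6 - 40x^4 + 40x^3 - 40x^2 + 20x - 4
image of x^6: -(4/7)x^7 - 48x^5 + 60x^4 - 80x^3 + 60x^2 - 24x + 4
each image's coordinates form column j of the matrix

the matrix is [[0, -8, 4, -4, 4, -4, 4]; [-4, 0, -16, 12, -16, 20, -24]; [0, -2, 0, -24, 24, -40, 60]; [0, 0, -4/3, 0, -32, 40, -80]; [0, 0, 0, -1, 0, -40, 60]; [0, 0, 0, 0, -4/5, 0, -48]; [0, 0, 0, 0, 0, -2/3, 0]; [0, 0, 0, 0, 0, 0, -4/7]] (rows listed top to bottom)


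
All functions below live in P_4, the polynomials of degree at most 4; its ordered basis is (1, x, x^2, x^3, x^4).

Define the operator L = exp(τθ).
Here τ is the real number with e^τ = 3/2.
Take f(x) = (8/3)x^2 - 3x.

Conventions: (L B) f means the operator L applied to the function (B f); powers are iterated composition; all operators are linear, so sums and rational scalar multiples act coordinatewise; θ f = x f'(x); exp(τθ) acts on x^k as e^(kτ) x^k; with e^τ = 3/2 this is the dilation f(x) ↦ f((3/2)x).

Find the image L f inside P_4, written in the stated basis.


exp(τθ) x^k = e^(kτ) x^k; with e^τ = 3/2 this sends x^k to (3/2)^k x^k
x ↦ 3/2 x
x^2 ↦ 9/4 x^2
applying this coordinatewise to f: exp(τθ) f = 6x^2 - (9/2)x

the result is g(x) = 6x^2 - (9/2)x


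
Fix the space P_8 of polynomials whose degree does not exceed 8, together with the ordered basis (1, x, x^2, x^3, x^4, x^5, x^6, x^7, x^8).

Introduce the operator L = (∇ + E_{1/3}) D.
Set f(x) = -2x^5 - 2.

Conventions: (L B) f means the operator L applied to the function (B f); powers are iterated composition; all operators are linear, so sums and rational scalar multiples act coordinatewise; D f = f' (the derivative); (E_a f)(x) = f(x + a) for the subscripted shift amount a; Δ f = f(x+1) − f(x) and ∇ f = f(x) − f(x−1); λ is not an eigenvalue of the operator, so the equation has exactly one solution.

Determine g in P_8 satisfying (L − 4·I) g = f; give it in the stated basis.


write g with unknown coordinates in the stated basis and equate coefficients in (L − 4·I) g = f
solving from the highest basis element down gives g = (1/2)x^5 + (5/8)x^4 + (95/24)x^3 + (205/96)x^2 + (17125/1728)x + 37183/20736
check: L g = (5/2)x^4 + (95/6)x^3 + (205/24)x^2 + (17125/432)x + 26815/5184
so L g − 4·g = -2x^5 - 2 = f ✓

the result is g(x) = (1/2)x^5 + (5/8)x^4 + (95/24)x^3 + (205/96)x^2 + (17125/1728)x + 37183/20736


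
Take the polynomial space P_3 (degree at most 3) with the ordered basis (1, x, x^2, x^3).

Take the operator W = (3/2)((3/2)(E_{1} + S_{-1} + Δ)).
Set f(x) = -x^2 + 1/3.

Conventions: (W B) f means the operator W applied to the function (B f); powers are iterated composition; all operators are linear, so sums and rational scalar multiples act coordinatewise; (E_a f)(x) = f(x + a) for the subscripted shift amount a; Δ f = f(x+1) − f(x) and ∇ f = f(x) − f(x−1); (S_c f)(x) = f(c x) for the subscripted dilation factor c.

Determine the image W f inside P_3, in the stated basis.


the result is g(x) = -(9/2)x^2 - 9x - 3

E_{1} f = -x^2 - 2x - 2/3
S_{-1} f = -x^2 + 1/3
Δ f = -2x - 1
(E_{1} + S_{-1} + Δ) f = -2x^2 - 4x - 4/3
((3/2)(E_{1} + S_{-1} + Δ)) f = -3x^2 - 6x - 2
((3/2)((3/2)(E_{1} + S_{-1} + Δ))) f = -(9/2)x^2 - 9x - 3


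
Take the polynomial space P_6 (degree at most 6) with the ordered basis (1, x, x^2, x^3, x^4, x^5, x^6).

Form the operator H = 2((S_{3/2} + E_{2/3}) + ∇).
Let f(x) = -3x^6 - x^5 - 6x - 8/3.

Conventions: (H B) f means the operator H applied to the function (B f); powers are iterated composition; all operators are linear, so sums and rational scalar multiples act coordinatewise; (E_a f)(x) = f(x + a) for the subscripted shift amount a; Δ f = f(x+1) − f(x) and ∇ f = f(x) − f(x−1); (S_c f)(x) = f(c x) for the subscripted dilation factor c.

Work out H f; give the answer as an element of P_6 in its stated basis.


g(x) = -(2379/32)x^6 - (1235/16)x^5 + (100/3)x^4 - (1300/9)x^3 + (1250/27)x^2 - (5080/81)x - 2224/81

S_{3/2} f = -(2187/64)x^6 - (243/32)x^5 - 9x - 8/3
E_{2/3} f = -3x^6 - 13x^5 - (70/3)x^4 - (200/9)x^3 - (320/27)x^2 - (758/81)x - 572/81
(S_{3/2} + E_{2/3}) f = -(2379/64)x^6 - (659/32)x^5 - (70/3)x^4 - (200/9)x^3 - (320/27)x^2 - (1487/81)x - 788/81
∇ f = -18x^5 + 40x^4 - 50x^3 + 35x^2 - 13x - 4
((S_{3/2} + E_{2/3}) + ∇) f = -(2379/64)x^6 - (1235/32)x^5 + (50/3)x^4 - (650/9)x^3 + (625/27)x^2 - (2540/81)x - 1112/81
(2((S_{3/2} + E_{2/3}) + ∇)) f = -(2379/32)x^6 - (1235/16)x^5 + (100/3)x^4 - (1300/9)x^3 + (1250/27)x^2 - (5080/81)x - 2224/81


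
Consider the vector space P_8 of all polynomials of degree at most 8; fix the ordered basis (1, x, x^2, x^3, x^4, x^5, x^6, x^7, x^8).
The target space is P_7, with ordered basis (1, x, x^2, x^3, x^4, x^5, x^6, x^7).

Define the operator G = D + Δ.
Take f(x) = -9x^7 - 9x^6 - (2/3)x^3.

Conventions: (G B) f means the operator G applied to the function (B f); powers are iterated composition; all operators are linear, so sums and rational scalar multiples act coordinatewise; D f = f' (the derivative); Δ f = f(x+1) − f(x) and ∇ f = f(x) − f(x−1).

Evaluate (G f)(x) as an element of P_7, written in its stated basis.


D f = -63x^6 - 54x^5 - 2x^2
Δ f = -63x^6 - 243x^5 - 450x^4 - 495x^3 - 326x^2 - 119x - 56/3
(D + Δ) f = -126x^6 - 297x^5 - 450x^4 - 495x^3 - 328x^2 - 119x - 56/3

the result is g(x) = -126x^6 - 297x^5 - 450x^4 - 495x^3 - 328x^2 - 119x - 56/3


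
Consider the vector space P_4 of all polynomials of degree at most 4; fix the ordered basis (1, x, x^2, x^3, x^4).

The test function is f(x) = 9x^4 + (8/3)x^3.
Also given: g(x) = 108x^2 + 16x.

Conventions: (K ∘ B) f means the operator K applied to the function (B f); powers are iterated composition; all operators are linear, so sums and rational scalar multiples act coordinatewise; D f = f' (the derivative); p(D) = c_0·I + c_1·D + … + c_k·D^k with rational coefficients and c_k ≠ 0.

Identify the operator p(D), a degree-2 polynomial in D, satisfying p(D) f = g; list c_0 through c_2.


D^0 f = 9x^4 + (8/3)x^3
D^1 f = 36x^3 + 8x^2
D^2 f = 108x^2 + 16x
matching coefficients of g against c_0 f + c_1 Df + … from the top degree down determines the c_i
solution: c_0 = 0, c_1 = 0, c_2 = 1

p(D) = D^2, i.e. c_0 = 0, c_1 = 0, c_2 = 1


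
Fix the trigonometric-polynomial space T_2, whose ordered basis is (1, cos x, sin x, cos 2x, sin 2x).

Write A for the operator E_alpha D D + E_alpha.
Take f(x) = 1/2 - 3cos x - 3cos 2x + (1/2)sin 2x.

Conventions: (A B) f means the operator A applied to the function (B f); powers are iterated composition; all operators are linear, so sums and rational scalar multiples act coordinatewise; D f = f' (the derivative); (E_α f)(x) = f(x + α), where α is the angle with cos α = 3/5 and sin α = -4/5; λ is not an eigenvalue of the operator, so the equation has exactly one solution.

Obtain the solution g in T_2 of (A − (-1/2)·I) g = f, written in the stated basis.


the result is g(x) = 1/3 - 6cos x - (546/1009)cos 2x - (797/1009)sin 2x

write g with unknown coordinates in the stated basis and equate coefficients in (A − (-1/2)·I) g = f
solving from the highest basis element down gives g = 1/3 - 6cos x - (546/1009)cos 2x - (797/1009)sin 2x
check: A g = 1/3 - (2754/1009)cos 2x + (903/1009)sin 2x
so A g − (-1/2)·g = 1/2 - 3cos x - 3cos 2x + (1/2)sin 2x = f ✓


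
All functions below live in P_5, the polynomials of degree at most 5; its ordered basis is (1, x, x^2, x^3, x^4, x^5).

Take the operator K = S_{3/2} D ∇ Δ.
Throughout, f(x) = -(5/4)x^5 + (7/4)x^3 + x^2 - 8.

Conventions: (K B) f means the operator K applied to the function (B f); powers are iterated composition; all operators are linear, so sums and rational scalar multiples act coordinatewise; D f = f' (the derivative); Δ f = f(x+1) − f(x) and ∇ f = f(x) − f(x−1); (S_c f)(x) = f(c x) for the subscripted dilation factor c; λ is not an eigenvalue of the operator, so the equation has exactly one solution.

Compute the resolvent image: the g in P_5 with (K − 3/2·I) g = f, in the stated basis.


write g with unknown coordinates in the stated basis and equate coefficients in (K − 3/2·I) g = f
solving from the highest basis element down gives g = (5/6)x^5 - (7/6)x^3 + (223/3)x^2 + 56/9
check: K g = (225/2)x^2 + 4/3
so K g − 3/2·g = -(5/4)x^5 + (7/4)x^3 + x^2 - 8 = f ✓

g(x) = (5/6)x^5 - (7/6)x^3 + (223/3)x^2 + 56/9


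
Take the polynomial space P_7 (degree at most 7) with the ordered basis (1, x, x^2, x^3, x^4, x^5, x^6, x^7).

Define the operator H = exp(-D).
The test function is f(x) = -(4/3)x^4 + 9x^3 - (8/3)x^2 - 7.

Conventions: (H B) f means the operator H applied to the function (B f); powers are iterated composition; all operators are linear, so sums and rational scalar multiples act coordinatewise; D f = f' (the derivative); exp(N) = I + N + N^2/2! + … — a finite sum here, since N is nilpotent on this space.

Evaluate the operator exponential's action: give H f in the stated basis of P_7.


order-1 term: (16/3)x^3 - 27x^2 + (16/3)x
order-2 term: -8x^2 + 27x - 8/3
order-3 term: (16/3)x - 9
order-4 term: -4/3
the series for exp(-D) f terminates at order 4
exp(-D) f = -(4/3)x^4 + (43/3)x^3 - (113/3)x^2 + (113/3)x - 20

g(x) = -(4/3)x^4 + (43/3)x^3 - (113/3)x^2 + (113/3)x - 20


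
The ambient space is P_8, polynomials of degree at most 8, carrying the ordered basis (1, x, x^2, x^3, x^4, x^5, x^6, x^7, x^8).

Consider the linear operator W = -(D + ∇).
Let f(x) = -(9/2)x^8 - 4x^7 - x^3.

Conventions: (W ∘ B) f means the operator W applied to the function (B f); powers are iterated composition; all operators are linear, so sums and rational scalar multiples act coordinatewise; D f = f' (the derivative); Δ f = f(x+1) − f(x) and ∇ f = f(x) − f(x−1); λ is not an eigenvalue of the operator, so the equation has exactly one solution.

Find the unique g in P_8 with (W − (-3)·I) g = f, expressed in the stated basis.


write g with unknown coordinates in the stated basis and equate coefficients in (W − (-3)·I) g = f
solving from the highest basis element down gives g = -(3/2)x^8 - (28/3)x^7 - (266/9)x^6 - (728/9)x^5 - (5285/27)x^4 - (29875/81)x^3 - (42068/81)x^2 - (119351/243)x - 337871/1458
check: W g = 24x^7 + (266/3)x^6 + (728/3)x^5 + (5285/9)x^4 + (29848/27)x^3 + (42068/27)x^2 + (119351/81)x + 337871/486
so W g − (-3)·g = -(9/2)x^8 - 4x^7 - x^3 = f ✓

the result is g(x) = -(3/2)x^8 - (28/3)x^7 - (266/9)x^6 - (728/9)x^5 - (5285/27)x^4 - (29875/81)x^3 - (42068/81)x^2 - (119351/243)x - 337871/1458


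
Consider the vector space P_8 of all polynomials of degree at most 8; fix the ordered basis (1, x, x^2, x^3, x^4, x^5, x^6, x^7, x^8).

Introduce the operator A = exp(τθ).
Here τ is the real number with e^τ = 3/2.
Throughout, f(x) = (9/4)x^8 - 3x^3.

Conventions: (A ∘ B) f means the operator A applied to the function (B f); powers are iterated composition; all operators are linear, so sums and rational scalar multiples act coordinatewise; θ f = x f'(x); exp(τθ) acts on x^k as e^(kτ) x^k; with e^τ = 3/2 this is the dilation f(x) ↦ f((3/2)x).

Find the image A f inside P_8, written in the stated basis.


the image equals g(x) = (59049/1024)x^8 - (81/8)x^3

exp(τθ) x^k = e^(kτ) x^k; with e^τ = 3/2 this sends x^k to (3/2)^k x^k
x^3 ↦ 27/8 x^3
x^8 ↦ 6561/256 x^8
applying this coordinatewise to f: exp(τθ) f = (59049/1024)x^8 - (81/8)x^3


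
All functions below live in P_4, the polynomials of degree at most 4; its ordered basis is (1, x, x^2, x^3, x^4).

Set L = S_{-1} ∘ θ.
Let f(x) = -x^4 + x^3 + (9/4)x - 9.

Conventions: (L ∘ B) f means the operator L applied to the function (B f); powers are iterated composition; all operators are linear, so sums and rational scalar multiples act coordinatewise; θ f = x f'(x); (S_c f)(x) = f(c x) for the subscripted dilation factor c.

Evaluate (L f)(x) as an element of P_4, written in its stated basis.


θ f = -4x^4 + 3x^3 + (9/4)x
S_{-1} θ f = -4x^4 - 3x^3 - (9/4)x

the result is g(x) = -4x^4 - 3x^3 - (9/4)x


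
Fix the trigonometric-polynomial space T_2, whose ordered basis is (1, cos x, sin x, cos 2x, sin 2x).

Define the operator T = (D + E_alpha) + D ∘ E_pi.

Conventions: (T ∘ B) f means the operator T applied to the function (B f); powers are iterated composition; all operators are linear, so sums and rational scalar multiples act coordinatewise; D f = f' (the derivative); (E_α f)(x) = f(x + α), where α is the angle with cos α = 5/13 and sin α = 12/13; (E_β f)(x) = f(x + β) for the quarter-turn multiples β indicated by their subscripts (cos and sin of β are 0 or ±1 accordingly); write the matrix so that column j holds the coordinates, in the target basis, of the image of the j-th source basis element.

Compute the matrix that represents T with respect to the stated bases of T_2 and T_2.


image of 1: 1
image of cos x: (5/13)cos x - (12/13)sin x
image of sin x: (12/13)cos x + (5/13)sin x
image of cos 2x: -(119/169)cos 2x - (796/169)sin 2x
image of sin 2x: (796/169)cos 2x - (119/169)sin 2x
each image's coordinates form column j of the matrix

the matrix is [[1, 0, 0, 0, 0]; [0, 5/13, 12/13, 0, 0]; [0, -12/13, 5/13, 0, 0]; [0, 0, 0, -119/169, 796/169]; [0, 0, 0, -796/169, -119/169]] (rows listed top to bottom)


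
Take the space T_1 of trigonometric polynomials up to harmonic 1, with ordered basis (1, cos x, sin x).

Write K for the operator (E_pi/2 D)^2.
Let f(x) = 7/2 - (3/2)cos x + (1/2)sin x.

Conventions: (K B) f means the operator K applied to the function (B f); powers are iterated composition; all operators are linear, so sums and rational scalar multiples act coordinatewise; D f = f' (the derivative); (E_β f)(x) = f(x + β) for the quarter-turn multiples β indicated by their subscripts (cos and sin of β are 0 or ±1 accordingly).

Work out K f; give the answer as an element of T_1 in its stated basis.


D f = (1/2)cos x + (3/2)sin x
E_pi/2 D f = (3/2)cos x - (1/2)sin x
D (E_pi/2 D) f = -(1/2)cos x - (3/2)sin x
E_pi/2 D (E_pi/2 D) f = -(3/2)cos x + (1/2)sin x

the image equals g(x) = -(3/2)cos x + (1/2)sin x


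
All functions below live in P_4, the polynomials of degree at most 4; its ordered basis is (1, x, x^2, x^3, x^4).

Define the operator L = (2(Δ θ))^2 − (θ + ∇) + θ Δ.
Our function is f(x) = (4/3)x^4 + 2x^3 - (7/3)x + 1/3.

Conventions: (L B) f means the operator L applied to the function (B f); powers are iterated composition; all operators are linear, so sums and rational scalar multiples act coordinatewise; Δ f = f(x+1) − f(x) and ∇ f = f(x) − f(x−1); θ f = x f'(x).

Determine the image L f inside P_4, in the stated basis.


θ f = (16/3)x^4 + 6x^3 - (7/3)x
Δ θ f = (64/3)x^3 + 50x^2 + (118/3)x + 9
(2(Δ θ)) f = (128/3)x^3 + 100x^2 + (236/3)x + 18
θ (2(Δ θ)) f = 128x^3 + 200x^2 + (236/3)x
Δ θ (2(Δ θ)) f = 384x^2 + 784x + 1220/3
(2(Δ θ)) (2(Δ θ)) f = 768x^2 + 1568x + 2440/3
θ f = (16/3)x^4 + 6x^3 - (7/3)x
∇ f = (16/3)x^3 - 2x^2 - (2/3)x - 5/3
(θ + ∇) f = (16/3)x^4 + (34/3)x^3 - 2x^2 - 3x - 5/3
(-(θ + ∇)) f = -(16/3)x^4 - (34/3)x^3 + 2x^2 + 3x + 5/3
Δ f = (16/3)x^3 + 14x^2 + (34/3)x + 1
θ Δ f = 16x^3 + 28x^2 + (34/3)x
((2(Δ θ))^2 − (θ + ∇) + θ Δ) f = -(16/3)x^4 + (14/3)x^3 + 798x^2 + (4747/3)x + 815

the result is g(x) = -(16/3)x^4 + (14/3)x^3 + 798x^2 + (4747/3)x + 815


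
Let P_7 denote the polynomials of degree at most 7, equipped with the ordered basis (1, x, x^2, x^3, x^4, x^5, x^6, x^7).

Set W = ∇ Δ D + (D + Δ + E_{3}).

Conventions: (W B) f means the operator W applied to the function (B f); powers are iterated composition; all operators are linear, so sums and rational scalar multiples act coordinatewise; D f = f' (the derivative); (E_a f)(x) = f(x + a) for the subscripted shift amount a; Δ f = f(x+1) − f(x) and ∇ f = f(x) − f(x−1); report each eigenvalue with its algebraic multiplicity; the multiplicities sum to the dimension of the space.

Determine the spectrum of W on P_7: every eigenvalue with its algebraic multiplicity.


image of 1: 1
image of x: x + 5
image of x^2: x^2 + 10x + 10
image of x^3: x^3 + 15x^2 + 30x + 34
image of x^4: x^4 + 20x^3 + 60x^2 + 136x + 82
image of x^5: x^5 + 25x^4 + 100x^3 + 340x^2 + 410x + 254
image of x^6: x^6 + 30x^5 + 150x^4 + 680x^3 + 1230x^2 + 1524x + 730
image of x^7: x^7 + 35x^6 + 210x^5 + 1190x^4 + 2870x^3 + 5334x^2 + 5110x + 2202
the matrix is upper triangular; its diagonal is (1, 1, 1, 1, 1, 1, 1, 1)
for a triangular matrix the eigenvalues are the diagonal entries, with algebraic multiplicity their repetition count

λ = 1 (multiplicity 8)


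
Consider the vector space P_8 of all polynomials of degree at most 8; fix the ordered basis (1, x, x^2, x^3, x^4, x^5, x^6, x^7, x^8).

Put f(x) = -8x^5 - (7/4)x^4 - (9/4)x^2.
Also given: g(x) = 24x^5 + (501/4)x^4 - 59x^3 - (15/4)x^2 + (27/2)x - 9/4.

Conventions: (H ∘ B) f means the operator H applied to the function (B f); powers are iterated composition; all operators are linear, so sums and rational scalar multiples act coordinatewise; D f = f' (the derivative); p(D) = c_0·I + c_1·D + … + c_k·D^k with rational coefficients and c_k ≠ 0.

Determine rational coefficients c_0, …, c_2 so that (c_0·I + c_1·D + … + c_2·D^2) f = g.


D^0 f = -8x^5 - (7/4)x^4 - (9/4)x^2
D^1 f = -40x^4 - 7x^3 - (9/2)x
D^2 f = -160x^3 - 21x^2 - 9/2
matching coefficients of g against c_0 f + c_1 Df + … from the top degree down determines the c_i
solution: c_0 = -3, c_1 = -3, c_2 = 1/2

c_0 = -3, c_1 = -3, c_2 = 1/2


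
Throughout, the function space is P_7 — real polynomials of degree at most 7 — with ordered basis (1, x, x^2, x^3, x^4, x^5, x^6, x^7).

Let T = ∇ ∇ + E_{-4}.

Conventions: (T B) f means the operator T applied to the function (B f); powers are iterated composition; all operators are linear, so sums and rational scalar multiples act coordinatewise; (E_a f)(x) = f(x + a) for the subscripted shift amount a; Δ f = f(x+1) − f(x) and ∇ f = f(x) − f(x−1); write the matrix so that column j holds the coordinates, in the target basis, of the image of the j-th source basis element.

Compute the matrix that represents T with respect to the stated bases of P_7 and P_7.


the matrix is [[1, -4, 18, -70, 270, -1054, 4158, -16510]; [0, 1, -8, 54, -280, 1350, -6324, 29106]; [0, 0, 1, -12, 108, -700, 4050, -22134]; [0, 0, 0, 1, -16, 180, -1400, 9450]; [0, 0, 0, 0, 1, -20, 270, -2450]; [0, 0, 0, 0, 0, 1, -24, 378]; [0, 0, 0, 0, 0, 0, 1, -28]; [0, 0, 0, 0, 0, 0, 0, 1]] (rows listed top to bottom)

image of 1: 1
image of x: x - 4
image of x^2: x^2 - 8x + 18
image of x^3: x^3 - 12x^2 + 54x - 70
image of x^4: x^4 - 16x^3 + 108x^2 - 280x + 270
image of x^5: x^5 - 20x^4 + 180x^3 - 700x^2 + 1350x - 1054
image of x^6: x^6 - 24x^5 + 270x^4 - 1400x^3 + 4050x^2 - 6324x + 4158
image of x^7: x^7 - 28x^6 + 378x^5 - 2450x^4 + 9450x^3 - 22134x^2 + 29106x - 16510
each image's coordinates form column j of the matrix


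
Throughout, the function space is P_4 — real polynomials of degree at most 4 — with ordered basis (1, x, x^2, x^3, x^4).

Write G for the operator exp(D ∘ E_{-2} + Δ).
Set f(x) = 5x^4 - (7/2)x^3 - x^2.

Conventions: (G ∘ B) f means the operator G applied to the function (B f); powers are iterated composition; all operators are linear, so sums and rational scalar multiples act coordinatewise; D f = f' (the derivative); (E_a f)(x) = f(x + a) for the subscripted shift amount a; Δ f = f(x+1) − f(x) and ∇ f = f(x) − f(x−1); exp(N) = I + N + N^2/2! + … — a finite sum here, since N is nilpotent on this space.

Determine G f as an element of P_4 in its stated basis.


order-1 term: 40x^3 - 111x^2 + (575/2)x - 395/2
order-2 term: 120x^2 - 402x + 714
order-3 term: 160x - 388
order-4 term: 80
the series for exp(D ∘ E_{-2} + Δ) f terminates at order 4
exp(D ∘ E_{-2} + Δ) f = 5x^4 + (73/2)x^3 + 8x^2 + (91/2)x + 417/2

the result is g(x) = 5x^4 + (73/2)x^3 + 8x^2 + (91/2)x + 417/2


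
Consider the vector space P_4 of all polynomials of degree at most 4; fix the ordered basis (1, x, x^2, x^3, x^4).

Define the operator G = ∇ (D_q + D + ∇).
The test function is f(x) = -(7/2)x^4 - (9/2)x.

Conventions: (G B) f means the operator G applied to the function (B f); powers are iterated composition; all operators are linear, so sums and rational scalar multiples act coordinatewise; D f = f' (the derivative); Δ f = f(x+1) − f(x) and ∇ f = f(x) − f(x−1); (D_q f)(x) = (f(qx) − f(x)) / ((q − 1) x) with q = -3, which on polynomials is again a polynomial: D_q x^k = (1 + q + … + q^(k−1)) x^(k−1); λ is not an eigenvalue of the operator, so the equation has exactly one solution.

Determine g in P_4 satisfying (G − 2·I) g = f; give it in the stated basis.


the image equals g(x) = (7/4)x^4 - (63/2)x^2 + (93/4)x - 133/4

write g with unknown coordinates in the stated basis and equate coefficients in (G − 2·I) g = f
solving from the highest basis element down gives g = (7/4)x^4 - (63/2)x^2 + (93/4)x - 133/4
check: G g = -63x^2 + 42x - 133/2
so G g − 2·g = -(7/2)x^4 - (9/2)x = f ✓


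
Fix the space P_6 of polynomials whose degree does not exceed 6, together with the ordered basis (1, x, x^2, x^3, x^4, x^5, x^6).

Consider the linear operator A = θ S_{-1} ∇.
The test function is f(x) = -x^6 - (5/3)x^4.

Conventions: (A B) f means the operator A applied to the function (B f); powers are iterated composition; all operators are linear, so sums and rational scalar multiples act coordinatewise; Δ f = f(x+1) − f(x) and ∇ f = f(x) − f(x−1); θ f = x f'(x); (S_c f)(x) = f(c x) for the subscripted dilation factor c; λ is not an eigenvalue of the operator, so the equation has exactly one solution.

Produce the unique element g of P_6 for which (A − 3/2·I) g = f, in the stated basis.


the result is g(x) = (2/3)x^6 - (40/3)x^5 - (610/3)x^4 + (4000/3)x^3 + (60920/9)x^2 - (158312/27)x

write g with unknown coordinates in the stated basis and equate coefficients in (A − 3/2·I) g = f
solving from the highest basis element down gives g = (2/3)x^6 - (40/3)x^5 - (610/3)x^4 + (4000/3)x^3 + (60920/9)x^2 - (158312/27)x
check: A g = -20x^5 - (920/3)x^4 + 2000x^3 + (30460/3)x^2 - (79156/9)x
so A g − 3/2·g = -x^6 - (5/3)x^4 = f ✓


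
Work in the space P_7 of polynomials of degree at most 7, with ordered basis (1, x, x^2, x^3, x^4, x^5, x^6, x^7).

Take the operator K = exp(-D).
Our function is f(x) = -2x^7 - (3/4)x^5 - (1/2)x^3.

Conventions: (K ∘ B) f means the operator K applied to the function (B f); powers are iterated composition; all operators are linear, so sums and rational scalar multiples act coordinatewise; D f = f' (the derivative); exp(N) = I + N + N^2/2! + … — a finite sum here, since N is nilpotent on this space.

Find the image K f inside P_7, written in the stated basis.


g(x) = -2x^7 + 14x^6 - (171/4)x^5 + (295/4)x^4 - 78x^3 + 51x^2 - (77/4)x + 13/4

order-1 term: 14x^6 + (15/4)x^4 + (3/2)x^2
order-2 term: -42x^5 - (15/2)x^3 - (3/2)x
order-3 term: 70x^4 + (15/2)x^2 + 1/2
order-4 term: -70x^3 - (15/4)x
order-5 term: 42x^2 + 3/4
order-6 term: -14x
order-7 term: 2
the series for exp(-D) f terminates at order 7
exp(-D) f = -2x^7 + 14x^6 - (171/4)x^5 + (295/4)x^4 - 78x^3 + 51x^2 - (77/4)x + 13/4


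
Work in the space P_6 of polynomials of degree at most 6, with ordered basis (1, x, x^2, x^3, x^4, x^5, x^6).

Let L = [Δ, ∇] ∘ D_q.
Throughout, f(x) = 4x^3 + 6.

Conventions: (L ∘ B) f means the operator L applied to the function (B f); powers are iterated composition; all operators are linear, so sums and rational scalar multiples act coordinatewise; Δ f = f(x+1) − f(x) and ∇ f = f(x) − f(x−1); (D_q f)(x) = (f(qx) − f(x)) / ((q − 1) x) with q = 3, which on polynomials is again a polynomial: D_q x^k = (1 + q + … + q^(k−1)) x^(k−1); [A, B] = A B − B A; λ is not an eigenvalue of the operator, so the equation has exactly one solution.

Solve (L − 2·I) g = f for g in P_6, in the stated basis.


write g with unknown coordinates in the stated basis and equate coefficients in (L − 2·I) g = f
solving from the highest basis element down gives g = -2x^3 - 3
check: L g = 0
so L g − 2·g = 4x^3 + 6 = f ✓

g(x) = -2x^3 - 3


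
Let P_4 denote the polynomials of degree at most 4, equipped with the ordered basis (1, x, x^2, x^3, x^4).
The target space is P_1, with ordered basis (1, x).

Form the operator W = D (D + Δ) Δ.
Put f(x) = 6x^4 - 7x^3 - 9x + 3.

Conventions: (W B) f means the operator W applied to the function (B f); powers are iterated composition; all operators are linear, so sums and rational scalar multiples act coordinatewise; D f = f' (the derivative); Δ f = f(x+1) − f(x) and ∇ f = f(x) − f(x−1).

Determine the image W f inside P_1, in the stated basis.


Δ f = 24x^3 + 15x^2 + 3x - 10
D Δ f = 72x^2 + 30x + 3
Δ Δ f = 72x^2 + 102x + 42
(D + Δ) Δ f = 144x^2 + 132x + 45
D (D + Δ) Δ f = 288x + 132

the result is g(x) = 288x + 132


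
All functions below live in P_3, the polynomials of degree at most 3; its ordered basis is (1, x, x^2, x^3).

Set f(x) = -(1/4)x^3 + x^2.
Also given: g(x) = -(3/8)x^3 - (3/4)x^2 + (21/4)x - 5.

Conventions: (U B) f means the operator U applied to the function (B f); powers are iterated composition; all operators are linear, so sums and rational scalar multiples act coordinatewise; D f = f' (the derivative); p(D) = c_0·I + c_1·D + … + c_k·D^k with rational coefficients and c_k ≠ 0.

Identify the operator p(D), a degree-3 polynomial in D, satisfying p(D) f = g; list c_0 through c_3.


D^0 f = -(1/4)x^3 + x^2
D^1 f = -(3/4)x^2 + 2x
D^2 f = -(3/2)x + 2
D^3 f = -3/2
matching coefficients of g against c_0 f + c_1 Df + … from the top degree down determines the c_i
solution: c_0 = 3/2, c_1 = 3, c_2 = 1/2, c_3 = 4

c_0 = 3/2, c_1 = 3, c_2 = 1/2, c_3 = 4


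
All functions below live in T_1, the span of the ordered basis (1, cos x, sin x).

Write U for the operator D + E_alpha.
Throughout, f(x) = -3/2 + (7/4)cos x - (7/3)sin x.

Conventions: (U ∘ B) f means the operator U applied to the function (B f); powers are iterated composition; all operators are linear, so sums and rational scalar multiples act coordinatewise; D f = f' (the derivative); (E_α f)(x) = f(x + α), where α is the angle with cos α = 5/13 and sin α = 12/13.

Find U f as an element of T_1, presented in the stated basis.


g(x) = -3/2 - (595/156)cos x - (665/156)sin x

D f = -(7/3)cos x - (7/4)sin x
E_alpha f = -3/2 - (77/52)cos x - (98/39)sin x
(D + E_alpha) f = -3/2 - (595/156)cos x - (665/156)sin x


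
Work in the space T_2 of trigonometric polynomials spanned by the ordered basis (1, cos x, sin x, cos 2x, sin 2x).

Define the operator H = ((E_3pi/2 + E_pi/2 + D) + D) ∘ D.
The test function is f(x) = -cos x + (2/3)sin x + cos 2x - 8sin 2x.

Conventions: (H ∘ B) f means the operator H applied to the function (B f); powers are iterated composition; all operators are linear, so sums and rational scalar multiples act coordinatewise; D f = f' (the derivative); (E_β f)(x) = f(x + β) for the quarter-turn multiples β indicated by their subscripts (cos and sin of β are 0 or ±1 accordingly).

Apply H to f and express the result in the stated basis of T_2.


g(x) = 2cos x - (4/3)sin x + 24cos 2x + 68sin 2x

D f = (2/3)cos x + sin x - 16cos 2x - 2sin 2x
E_3pi/2 D f = -cos x + (2/3)sin x + 16cos 2x + 2sin 2x
E_pi/2 D f = cos x - (2/3)sin x + 16cos 2x + 2sin 2x
D D f = cos x - (2/3)sin x - 4cos 2x + 32sin 2x
(E_3pi/2 + E_pi/2 + D) D f = cos x - (2/3)sin x + 28cos 2x + 36sin 2x
D D f = cos x - (2/3)sin x - 4cos 2x + 32sin 2x
((E_3pi/2 + E_pi/2 + D) + D) D f = 2cos x - (4/3)sin x + 24cos 2x + 68sin 2x


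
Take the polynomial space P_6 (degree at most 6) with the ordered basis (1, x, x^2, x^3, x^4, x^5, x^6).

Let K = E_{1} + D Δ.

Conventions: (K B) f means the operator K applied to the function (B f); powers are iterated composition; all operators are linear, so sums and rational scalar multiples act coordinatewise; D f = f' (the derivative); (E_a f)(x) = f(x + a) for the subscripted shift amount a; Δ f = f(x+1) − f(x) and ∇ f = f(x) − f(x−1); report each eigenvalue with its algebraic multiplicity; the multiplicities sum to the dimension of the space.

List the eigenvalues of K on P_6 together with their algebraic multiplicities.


λ = 1 (multiplicity 7)

image of 1: 1
image of x: x + 1
image of x^2: x^2 + 2x + 3
image of x^3: x^3 + 3x^2 + 9x + 4
image of x^4: x^4 + 4x^3 + 18x^2 + 16x + 5
image of x^5: x^5 + 5x^4 + 30x^3 + 40x^2 + 25x + 6
image of x^6: x^6 + 6x^5 + 45x^4 + 80x^3 + 75x^2 + 36x + 7
the matrix is upper triangular; its diagonal is (1, 1, 1, 1, 1, 1, 1)
for a triangular matrix the eigenvalues are the diagonal entries, with algebraic multiplicity their repetition count


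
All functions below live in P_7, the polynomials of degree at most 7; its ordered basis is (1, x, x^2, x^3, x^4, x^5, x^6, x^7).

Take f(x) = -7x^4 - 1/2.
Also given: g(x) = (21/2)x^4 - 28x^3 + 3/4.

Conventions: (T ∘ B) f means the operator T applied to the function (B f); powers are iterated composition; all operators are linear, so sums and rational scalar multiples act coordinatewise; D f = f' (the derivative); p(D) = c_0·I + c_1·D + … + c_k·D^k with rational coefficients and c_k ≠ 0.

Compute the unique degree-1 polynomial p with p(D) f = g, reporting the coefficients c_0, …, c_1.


D^0 f = -7x^4 - 1/2
D^1 f = -28x^3
matching coefficients of g against c_0 f + c_1 Df + … from the top degree down determines the c_i
solution: c_0 = -3/2, c_1 = 1

p(D) = -(3/2)·I + D, i.e. c_0 = -3/2, c_1 = 1


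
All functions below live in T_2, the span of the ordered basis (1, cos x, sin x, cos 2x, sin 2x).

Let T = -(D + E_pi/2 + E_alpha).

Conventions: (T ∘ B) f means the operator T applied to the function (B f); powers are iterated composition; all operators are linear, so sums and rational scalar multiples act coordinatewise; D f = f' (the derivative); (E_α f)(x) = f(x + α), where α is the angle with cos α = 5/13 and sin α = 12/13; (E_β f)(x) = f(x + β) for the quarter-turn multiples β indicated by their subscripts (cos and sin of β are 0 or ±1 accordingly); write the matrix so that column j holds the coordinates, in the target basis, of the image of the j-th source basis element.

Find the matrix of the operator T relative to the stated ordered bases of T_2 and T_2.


the matrix is [[-2, 0, 0, 0, 0]; [0, -5/13, -38/13, 0, 0]; [0, 38/13, -5/13, 0, 0]; [0, 0, 0, 288/169, -458/169]; [0, 0, 0, 458/169, 288/169]] (rows listed top to bottom)

image of 1: -2
image of cos x: -(5/13)cos x + (38/13)sin x
image of sin x: -(38/13)cos x - (5/13)sin x
image of cos 2x: (288/169)cos 2x + (458/169)sin 2x
image of sin 2x: -(458/169)cos 2x + (288/169)sin 2x
each image's coordinates form column j of the matrix


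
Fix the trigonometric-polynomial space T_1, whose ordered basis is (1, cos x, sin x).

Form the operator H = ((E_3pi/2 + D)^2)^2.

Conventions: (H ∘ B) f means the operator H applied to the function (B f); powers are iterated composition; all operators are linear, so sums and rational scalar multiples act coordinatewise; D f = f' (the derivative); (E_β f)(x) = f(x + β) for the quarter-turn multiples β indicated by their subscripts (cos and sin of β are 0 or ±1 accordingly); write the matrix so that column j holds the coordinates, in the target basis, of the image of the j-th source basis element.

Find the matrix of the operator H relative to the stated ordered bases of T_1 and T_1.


the matrix is [[1, 0, 0]; [0, 0, 0]; [0, 0, 0]] (rows listed top to bottom)

image of 1: 1
image of cos x: 0
image of sin x: 0
each image's coordinates form column j of the matrix


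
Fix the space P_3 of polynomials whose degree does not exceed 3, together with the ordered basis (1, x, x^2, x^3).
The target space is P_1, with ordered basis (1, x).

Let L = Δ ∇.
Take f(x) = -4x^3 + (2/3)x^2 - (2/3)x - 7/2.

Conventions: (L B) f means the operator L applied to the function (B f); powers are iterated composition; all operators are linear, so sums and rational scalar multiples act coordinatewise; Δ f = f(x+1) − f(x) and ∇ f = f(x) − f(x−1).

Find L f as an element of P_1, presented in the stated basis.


∇ f = -12x^2 + (40/3)x - 16/3
Δ ∇ f = -24x + 4/3

the result is g(x) = -24x + 4/3


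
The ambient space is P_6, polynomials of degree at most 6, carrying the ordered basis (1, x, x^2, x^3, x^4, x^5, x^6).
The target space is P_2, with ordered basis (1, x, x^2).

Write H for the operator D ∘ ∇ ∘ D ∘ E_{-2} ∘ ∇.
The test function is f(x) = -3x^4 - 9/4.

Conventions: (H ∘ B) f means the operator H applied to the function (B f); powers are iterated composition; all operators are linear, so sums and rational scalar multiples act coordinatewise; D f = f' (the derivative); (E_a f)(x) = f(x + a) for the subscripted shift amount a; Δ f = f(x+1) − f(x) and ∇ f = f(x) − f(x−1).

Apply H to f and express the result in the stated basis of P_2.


the result is g(x) = -72

∇ f = -12x^3 + 18x^2 - 12x + 3
E_{-2} ∇ f = -12x^3 + 90x^2 - 228x + 195
D (E_{-2} ∘ ∇) f = -36x^2 + 180x - 228
∇ D (E_{-2} ∘ ∇) f = -72x + 216
D ∇ D (E_{-2} ∘ ∇) f = -72


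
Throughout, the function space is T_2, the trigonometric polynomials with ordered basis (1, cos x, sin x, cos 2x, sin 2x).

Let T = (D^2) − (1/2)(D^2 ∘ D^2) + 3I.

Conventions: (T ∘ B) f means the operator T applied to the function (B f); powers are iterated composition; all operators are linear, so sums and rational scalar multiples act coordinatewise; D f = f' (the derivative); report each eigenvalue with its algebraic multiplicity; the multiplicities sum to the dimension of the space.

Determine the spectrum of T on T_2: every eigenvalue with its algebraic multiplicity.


image of 1: 3
image of cos x: (3/2)cos x
image of sin x: (3/2)sin x
image of cos 2x: -9cos 2x
image of sin 2x: -9sin 2x
the matrix is diagonal; its diagonal is (3, 3/2, 3/2, -9, -9)
for a triangular matrix the eigenvalues are the diagonal entries, with algebraic multiplicity their repetition count

λ = -9 (multiplicity 2), λ = 3/2 (multiplicity 2), λ = 3 (multiplicity 1)


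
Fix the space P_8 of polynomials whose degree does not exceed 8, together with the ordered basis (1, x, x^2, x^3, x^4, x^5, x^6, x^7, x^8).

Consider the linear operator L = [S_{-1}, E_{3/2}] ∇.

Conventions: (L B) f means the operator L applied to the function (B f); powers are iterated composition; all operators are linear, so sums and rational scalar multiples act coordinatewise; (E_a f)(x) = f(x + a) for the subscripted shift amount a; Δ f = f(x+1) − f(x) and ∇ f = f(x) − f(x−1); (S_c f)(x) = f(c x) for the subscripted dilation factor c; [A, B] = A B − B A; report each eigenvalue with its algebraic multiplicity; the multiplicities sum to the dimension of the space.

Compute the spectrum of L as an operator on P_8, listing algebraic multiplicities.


image of 1: 0
image of x: 0
image of x^2: 6
image of x^3: -18x - 9
image of x^4: 36x^2 + 36x + 39
image of x^5: -60x^3 - 90x^2 - 195x - 165/2
image of x^6: 90x^4 + 180x^3 + 585x^2 + 495x + 1953/8
image of x^7: -126x^5 - 315x^4 - 1365x^3 - (3465/2)x^2 - (13671/8)x - 9219/16
image of x^8: 168x^6 + 504x^5 + 2730x^4 + 4620x^3 + (13671/2)x^2 + (9219/2)x + 12207/8
the matrix is upper triangular; its diagonal is (0, 0, 0, 0, 0, 0, 0, 0, 0)
for a triangular matrix the eigenvalues are the diagonal entries, with algebraic multiplicity their repetition count

λ = 0 (multiplicity 9)


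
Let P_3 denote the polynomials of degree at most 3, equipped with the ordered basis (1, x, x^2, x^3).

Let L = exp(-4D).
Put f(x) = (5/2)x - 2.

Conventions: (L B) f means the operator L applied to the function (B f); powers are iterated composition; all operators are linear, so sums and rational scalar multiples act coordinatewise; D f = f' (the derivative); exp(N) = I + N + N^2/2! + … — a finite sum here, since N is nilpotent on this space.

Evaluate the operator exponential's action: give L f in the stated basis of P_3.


order-1 term: -10
the series for exp(-4D) f terminates at order 1
exp(-4D) f = (5/2)x - 12

the result is g(x) = (5/2)x - 12


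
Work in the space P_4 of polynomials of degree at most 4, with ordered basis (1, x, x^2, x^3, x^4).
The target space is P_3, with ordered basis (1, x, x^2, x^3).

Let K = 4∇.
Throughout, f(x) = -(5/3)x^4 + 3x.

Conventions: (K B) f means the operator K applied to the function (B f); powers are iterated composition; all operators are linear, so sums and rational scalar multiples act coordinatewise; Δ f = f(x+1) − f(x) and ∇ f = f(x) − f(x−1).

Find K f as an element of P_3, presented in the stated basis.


g(x) = -(80/3)x^3 + 40x^2 - (80/3)x + 56/3

∇ f = -(20/3)x^3 + 10x^2 - (20/3)x + 14/3
(4∇) f = -(80/3)x^3 + 40x^2 - (80/3)x + 56/3


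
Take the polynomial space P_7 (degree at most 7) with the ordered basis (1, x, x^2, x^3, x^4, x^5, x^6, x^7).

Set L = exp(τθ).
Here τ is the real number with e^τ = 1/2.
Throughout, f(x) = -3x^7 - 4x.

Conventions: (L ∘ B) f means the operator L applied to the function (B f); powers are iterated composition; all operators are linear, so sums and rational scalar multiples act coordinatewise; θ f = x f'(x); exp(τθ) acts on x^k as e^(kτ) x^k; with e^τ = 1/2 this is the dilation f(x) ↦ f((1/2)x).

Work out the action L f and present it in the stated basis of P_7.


the image equals g(x) = -(3/128)x^7 - 2x

exp(τθ) x^k = e^(kτ) x^k; with e^τ = 1/2 this sends x^k to (1/2)^k x^k
x ↦ 1/2 x
x^7 ↦ 1/128 x^7
applying this coordinatewise to f: exp(τθ) f = -(3/128)x^7 - 2x


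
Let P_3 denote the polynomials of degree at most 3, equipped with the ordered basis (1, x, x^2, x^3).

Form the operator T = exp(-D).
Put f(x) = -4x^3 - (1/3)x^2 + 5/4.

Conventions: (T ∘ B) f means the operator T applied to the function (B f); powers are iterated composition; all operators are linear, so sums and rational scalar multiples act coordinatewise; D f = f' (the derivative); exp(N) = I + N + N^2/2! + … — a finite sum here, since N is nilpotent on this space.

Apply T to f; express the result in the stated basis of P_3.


order-1 term: 12x^2 + (2/3)x
order-2 term: -12x - 1/3
order-3 term: 4
the series for exp(-D) f terminates at order 3
exp(-D) f = -4x^3 + (35/3)x^2 - (34/3)x + 59/12

the result is g(x) = -4x^3 + (35/3)x^2 - (34/3)x + 59/12
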